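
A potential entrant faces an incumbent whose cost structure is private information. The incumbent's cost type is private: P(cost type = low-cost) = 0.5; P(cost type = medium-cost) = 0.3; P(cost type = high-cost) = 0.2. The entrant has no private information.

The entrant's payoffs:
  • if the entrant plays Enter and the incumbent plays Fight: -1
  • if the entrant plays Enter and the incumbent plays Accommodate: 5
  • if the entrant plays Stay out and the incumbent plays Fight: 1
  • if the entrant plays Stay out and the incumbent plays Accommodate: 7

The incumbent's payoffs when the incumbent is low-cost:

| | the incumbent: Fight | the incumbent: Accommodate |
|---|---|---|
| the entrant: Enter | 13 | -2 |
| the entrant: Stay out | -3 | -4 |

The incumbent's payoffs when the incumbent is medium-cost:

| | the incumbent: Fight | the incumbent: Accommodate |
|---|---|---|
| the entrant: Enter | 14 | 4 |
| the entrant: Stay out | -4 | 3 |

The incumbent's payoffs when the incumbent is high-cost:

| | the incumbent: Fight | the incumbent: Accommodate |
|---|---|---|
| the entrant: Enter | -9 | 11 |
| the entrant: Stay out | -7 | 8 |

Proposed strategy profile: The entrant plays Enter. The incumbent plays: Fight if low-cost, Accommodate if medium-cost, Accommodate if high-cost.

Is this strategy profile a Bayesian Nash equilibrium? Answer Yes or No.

No

A profile is a BNE iff every type of every player is best-responding given beliefs about the other side.
The entrant plays Enter: E[Enter] = 0.5·(-1) + 0.3·(5) + 0.2·(5) = 2; E[Stay out] = 4. Not best-responding. ✗
The incumbent (cost type low-cost), facing Enter: Fight gives 13, Accommodate gives -2. Proposed Fight is best. ✓
The incumbent (cost type medium-cost), facing Enter: Fight gives 14, Accommodate gives 4. Proposed Accommodate is not best — profitable deviation exists. ✗
The incumbent (cost type high-cost), facing Enter: Fight gives -9, Accommodate gives 11. Proposed Accommodate is best. ✓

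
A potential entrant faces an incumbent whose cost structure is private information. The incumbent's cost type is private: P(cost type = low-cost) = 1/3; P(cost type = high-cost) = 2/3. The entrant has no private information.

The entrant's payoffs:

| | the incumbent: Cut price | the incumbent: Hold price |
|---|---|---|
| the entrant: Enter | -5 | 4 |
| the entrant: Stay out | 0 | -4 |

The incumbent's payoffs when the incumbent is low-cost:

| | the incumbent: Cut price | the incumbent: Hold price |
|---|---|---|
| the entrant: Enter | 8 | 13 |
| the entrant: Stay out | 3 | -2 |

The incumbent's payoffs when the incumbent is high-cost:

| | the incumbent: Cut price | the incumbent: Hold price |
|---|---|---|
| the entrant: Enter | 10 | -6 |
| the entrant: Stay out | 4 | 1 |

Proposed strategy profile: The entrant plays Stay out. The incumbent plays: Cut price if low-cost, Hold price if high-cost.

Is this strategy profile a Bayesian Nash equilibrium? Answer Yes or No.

No

The entrant plays Stay out: E[Stay out] = 1/3·(0) + 2/3·(-4) = -8/3; E[Enter] = 1. Not best-responding. ✗
The incumbent (cost type low-cost), facing Stay out: Cut price gives 3, Hold price gives -2. Proposed Cut price is best. ✓
The incumbent (cost type high-cost), facing Stay out: Cut price gives 4, Hold price gives 1. Proposed Hold price is not best — profitable deviation exists. ✗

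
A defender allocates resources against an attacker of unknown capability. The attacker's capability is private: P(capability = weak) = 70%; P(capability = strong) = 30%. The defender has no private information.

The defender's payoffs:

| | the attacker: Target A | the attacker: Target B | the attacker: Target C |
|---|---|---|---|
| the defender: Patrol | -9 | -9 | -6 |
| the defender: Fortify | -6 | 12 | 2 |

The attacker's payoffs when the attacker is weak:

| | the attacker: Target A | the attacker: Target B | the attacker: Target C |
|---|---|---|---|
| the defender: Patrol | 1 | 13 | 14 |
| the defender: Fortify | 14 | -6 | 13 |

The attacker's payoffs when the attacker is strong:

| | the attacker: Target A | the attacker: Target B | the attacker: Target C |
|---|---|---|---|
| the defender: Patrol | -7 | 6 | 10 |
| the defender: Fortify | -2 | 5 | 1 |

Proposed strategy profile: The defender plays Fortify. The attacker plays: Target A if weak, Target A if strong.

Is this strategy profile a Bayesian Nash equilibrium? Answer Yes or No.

No

A profile is a BNE iff every type of every player is best-responding given beliefs about the other side.
The defender plays Fortify: E[Fortify] = 0.7·(-6) + 0.3·(-6) = -6; E[Patrol] = -9. Best-responding. ✓
The attacker (capability weak), facing Fortify: Target A gives 14, Target B gives -6, Target C gives 13. Proposed Target A is best. ✓
The attacker (capability strong), facing Fortify: Target A gives -2, Target B gives 5, Target C gives 1. Proposed Target A is not best — profitable deviation exists. ✗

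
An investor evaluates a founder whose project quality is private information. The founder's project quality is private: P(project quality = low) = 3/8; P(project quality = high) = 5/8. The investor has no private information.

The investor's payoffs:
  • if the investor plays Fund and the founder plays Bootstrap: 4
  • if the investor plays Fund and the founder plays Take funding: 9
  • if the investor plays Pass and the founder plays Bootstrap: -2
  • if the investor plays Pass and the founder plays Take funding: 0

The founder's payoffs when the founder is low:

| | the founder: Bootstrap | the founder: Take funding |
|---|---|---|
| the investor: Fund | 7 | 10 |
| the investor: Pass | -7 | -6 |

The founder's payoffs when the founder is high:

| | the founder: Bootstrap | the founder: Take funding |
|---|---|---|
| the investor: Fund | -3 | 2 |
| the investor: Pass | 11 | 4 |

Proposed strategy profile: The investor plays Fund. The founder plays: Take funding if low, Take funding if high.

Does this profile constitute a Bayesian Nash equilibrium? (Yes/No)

A profile is a BNE iff every type of every player is best-responding given beliefs about the other side.
The investor plays Fund: E[Fund] = 3/8·(9) + 5/8·(9) = 9; E[Pass] = 0. Best-responding. ✓
The founder (project quality low), facing Fund: Bootstrap gives 7, Take funding gives 10. Proposed Take funding is best. ✓
The founder (project quality high), facing Fund: Bootstrap gives -3, Take funding gives 2. Proposed Take funding is best. ✓

Yes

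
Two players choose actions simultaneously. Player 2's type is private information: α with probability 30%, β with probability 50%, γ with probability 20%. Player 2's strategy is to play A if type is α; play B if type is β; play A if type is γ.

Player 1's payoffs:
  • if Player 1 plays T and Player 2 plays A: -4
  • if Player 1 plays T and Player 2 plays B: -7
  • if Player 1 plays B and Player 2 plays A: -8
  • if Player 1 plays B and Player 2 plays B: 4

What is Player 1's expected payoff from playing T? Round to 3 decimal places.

-5.500

E[T] = 0.3·(-4) + 0.5·(-7) + 0.2·(-4) = (-1.2) + (-3.5) + (-0.8) = -5.5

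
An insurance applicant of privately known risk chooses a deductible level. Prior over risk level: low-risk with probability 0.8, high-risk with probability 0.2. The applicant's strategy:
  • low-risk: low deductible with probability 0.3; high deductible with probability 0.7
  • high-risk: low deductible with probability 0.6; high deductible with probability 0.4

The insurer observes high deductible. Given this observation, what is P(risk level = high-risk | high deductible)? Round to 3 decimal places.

Apply Bayes' rule using the sender's strategy as the likelihood.
P(high deductible) = 0.8·0.7 + 0.2·0.4 = 0.64
P(high-risk | high deductible) = (0.2·0.4) / 0.64 = 0.08 / 0.64 = 0.125

0.125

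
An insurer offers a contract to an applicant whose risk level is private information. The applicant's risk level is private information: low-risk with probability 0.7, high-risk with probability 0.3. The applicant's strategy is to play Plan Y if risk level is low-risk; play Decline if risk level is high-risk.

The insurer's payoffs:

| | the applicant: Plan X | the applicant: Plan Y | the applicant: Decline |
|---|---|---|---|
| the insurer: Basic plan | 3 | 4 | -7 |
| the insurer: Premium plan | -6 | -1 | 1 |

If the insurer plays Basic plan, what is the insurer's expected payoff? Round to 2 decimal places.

0.70

E[Basic plan] = 0.7·4 + 0.3·(-7) = 2.8 + (-2.1) = 0.7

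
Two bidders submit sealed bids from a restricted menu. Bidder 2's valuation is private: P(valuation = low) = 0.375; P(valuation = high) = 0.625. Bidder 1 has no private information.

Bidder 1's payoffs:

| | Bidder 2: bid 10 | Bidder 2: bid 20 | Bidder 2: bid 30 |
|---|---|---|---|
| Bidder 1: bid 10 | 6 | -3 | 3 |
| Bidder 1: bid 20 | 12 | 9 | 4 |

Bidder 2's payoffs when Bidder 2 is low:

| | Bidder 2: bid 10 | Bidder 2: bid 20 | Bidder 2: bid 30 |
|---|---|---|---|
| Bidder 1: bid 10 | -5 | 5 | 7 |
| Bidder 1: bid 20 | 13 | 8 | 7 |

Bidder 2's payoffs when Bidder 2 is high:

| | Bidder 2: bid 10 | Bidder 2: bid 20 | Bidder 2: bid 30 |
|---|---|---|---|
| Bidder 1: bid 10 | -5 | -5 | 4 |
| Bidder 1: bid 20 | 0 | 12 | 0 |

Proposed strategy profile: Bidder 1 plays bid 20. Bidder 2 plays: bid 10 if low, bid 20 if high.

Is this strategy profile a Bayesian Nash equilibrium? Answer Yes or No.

Yes

A profile is a BNE iff every type of every player is best-responding given beliefs about the other side.
Bidder 1 plays bid 20: E[bid 20] = 0.375·(12) + 0.625·(9) = 10.125; E[bid 10] = 0.375. Best-responding. ✓
Bidder 2 (valuation low), facing bid 20: bid 10 gives 13, bid 20 gives 8, bid 30 gives 7. Proposed bid 10 is best. ✓
Bidder 2 (valuation high), facing bid 20: bid 10 gives 0, bid 20 gives 12, bid 30 gives 0. Proposed bid 20 is best. ✓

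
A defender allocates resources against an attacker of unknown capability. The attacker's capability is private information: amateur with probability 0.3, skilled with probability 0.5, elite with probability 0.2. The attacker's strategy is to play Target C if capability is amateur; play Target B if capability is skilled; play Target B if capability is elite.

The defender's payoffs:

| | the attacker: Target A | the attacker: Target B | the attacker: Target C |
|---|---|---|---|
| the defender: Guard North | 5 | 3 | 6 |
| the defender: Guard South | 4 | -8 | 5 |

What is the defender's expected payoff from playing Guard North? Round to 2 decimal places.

3.90

E[Guard North] = 0.3·6 + 0.5·3 + 0.2·3 = 1.8 + 1.5 + 0.6 = 3.9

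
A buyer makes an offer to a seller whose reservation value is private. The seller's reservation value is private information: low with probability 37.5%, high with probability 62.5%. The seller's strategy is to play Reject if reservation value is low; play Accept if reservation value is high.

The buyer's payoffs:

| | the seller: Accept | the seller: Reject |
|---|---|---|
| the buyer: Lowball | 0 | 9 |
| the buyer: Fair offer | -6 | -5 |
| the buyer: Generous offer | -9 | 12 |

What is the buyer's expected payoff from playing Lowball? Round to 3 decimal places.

Take the expectation over the seller's reservation value, weighting each type's action by its prior probability.
E[Lowball] = 0.375·9 + 0.625·0 = 3.375 + 0 = 3.375

3.375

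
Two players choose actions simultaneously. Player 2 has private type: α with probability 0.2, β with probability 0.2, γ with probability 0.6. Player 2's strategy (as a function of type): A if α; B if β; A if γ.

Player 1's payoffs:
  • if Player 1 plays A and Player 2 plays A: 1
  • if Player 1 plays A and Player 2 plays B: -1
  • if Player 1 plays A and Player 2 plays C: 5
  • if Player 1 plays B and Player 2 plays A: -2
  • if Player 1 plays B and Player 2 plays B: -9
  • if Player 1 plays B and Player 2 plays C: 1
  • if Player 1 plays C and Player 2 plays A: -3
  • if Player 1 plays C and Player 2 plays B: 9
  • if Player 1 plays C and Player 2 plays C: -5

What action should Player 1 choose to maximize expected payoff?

A

E[A] = 0.2·(1) + 0.2·(-1) + 0.6·(1) = 0.6
E[B] = 0.2·(-2) + 0.2·(-9) + 0.6·(-2) = -3.4
E[C] = 0.2·(-3) + 0.2·(9) + 0.6·(-3) = -0.6
Best response: A (0.6 is the largest).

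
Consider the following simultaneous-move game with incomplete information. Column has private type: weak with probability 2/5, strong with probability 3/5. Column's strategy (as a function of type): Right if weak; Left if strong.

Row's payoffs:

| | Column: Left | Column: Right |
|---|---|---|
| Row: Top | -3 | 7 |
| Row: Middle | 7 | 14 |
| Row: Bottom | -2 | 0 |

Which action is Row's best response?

Compute Row's expected payoff for each action, taking the expectation over Column's type.
E[Top] = 2/5·(7) + 3/5·(-3) = 1
E[Middle] = 2/5·(14) + 3/5·(7) = 49/5
E[Bottom] = 2/5·(0) + 3/5·(-2) = -6/5
Best response: Middle (49/5 is the largest).

Middle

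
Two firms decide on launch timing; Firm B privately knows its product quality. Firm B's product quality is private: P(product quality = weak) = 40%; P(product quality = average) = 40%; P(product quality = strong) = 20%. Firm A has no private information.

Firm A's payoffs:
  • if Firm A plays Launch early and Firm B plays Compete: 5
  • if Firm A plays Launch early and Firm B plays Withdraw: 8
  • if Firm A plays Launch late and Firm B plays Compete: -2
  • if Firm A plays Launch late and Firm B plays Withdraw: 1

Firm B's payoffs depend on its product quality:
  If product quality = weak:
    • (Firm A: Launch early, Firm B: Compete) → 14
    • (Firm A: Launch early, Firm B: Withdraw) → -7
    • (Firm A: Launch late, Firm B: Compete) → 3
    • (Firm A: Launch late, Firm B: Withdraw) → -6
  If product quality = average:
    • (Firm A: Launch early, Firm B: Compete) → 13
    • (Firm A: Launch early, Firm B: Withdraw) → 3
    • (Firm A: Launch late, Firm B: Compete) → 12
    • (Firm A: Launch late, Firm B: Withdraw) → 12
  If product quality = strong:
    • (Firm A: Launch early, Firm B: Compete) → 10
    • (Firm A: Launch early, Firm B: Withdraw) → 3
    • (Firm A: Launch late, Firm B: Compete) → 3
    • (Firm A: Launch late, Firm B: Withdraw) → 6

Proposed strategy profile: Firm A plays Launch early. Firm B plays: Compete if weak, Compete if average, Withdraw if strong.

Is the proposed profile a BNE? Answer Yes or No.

No

A profile is a BNE iff every type of every player is best-responding given beliefs about the other side.
Firm A plays Launch early: E[Launch early] = 0.4·(5) + 0.4·(5) + 0.2·(8) = 5.6; E[Launch late] = -1.4. Best-responding. ✓
Firm B (product quality weak), facing Launch early: Compete gives 14, Withdraw gives -7. Proposed Compete is best. ✓
Firm B (product quality average), facing Launch early: Compete gives 13, Withdraw gives 3. Proposed Compete is best. ✓
Firm B (product quality strong), facing Launch early: Compete gives 10, Withdraw gives 3. Proposed Withdraw is not best — profitable deviation exists. ✗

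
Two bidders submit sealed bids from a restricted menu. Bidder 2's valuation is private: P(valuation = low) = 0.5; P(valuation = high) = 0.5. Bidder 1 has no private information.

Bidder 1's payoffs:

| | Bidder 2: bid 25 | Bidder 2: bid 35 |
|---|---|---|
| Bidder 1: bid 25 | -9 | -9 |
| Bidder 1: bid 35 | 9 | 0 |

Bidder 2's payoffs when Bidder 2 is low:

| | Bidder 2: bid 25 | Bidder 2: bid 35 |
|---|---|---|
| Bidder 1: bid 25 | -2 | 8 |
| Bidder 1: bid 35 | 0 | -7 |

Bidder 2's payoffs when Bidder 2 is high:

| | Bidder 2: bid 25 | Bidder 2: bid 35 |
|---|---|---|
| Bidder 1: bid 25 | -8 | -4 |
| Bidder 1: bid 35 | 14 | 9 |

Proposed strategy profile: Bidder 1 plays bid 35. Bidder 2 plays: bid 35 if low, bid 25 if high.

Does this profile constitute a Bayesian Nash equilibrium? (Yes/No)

No

Bidder 1 plays bid 35: E[bid 35] = 0.5·(0) + 0.5·(9) = 4.5; E[bid 25] = -9. Best-responding. ✓
Bidder 2 (valuation low), facing bid 35: bid 25 gives 0, bid 35 gives -7. Proposed bid 35 is not best — profitable deviation exists. ✗
Bidder 2 (valuation high), facing bid 35: bid 25 gives 14, bid 35 gives 9. Proposed bid 25 is best. ✓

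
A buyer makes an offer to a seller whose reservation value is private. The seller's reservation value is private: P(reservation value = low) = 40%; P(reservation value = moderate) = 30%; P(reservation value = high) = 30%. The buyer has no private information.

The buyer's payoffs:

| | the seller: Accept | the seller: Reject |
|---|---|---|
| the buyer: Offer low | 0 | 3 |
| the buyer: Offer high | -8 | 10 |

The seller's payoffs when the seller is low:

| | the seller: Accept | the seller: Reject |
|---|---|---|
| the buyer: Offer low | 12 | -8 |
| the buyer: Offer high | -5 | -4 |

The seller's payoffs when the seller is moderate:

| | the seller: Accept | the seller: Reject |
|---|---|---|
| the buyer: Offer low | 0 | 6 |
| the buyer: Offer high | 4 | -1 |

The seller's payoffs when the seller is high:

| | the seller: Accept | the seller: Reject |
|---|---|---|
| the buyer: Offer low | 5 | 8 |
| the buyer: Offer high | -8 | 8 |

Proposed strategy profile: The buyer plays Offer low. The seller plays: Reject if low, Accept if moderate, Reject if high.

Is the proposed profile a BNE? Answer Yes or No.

The buyer plays Offer low: E[Offer low] = 0.4·(3) + 0.3·(0) + 0.3·(3) = 2.1; E[Offer high] = 4.6. Not best-responding. ✗
The seller (reservation value low), facing Offer low: Accept gives 12, Reject gives -8. Proposed Reject is not best — profitable deviation exists. ✗
The seller (reservation value moderate), facing Offer low: Accept gives 0, Reject gives 6. Proposed Accept is not best — profitable deviation exists. ✗
The seller (reservation value high), facing Offer low: Accept gives 5, Reject gives 8. Proposed Reject is best. ✓

No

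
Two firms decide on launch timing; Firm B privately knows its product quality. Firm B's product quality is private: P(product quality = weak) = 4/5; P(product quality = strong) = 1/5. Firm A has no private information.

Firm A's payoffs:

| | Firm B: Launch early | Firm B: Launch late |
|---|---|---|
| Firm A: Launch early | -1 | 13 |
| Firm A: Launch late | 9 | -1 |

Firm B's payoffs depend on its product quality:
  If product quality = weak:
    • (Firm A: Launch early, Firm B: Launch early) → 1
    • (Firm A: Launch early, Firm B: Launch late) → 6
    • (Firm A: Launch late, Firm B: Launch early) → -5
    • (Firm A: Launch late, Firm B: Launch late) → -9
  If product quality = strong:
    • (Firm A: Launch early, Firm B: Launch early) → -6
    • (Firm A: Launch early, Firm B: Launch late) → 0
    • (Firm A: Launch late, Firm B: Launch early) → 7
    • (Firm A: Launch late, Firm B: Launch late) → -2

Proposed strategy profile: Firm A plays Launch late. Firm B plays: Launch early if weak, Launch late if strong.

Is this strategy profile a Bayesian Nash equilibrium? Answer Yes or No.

A profile is a BNE iff every type of every player is best-responding given beliefs about the other side.
Firm A plays Launch late: E[Launch late] = 4/5·(9) + 1/5·(-1) = 7; E[Launch early] = 9/5. Best-responding. ✓
Firm B (product quality weak), facing Launch late: Launch early gives -5, Launch late gives -9. Proposed Launch early is best. ✓
Firm B (product quality strong), facing Launch late: Launch early gives 7, Launch late gives -2. Proposed Launch late is not best — profitable deviation exists. ✗

No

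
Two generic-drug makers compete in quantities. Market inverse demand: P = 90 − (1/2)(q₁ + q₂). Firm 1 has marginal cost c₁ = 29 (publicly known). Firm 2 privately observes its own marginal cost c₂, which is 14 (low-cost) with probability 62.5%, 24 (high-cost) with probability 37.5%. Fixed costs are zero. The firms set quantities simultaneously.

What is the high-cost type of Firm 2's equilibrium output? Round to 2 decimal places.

49.42

Type-c best response for Firm 2: q₂(c) = (90 − c) − q₁/2.
Firm 1 maximizes expected profit; its first-order condition is 90 − q₁ − (1/2)E[q₂] − 29 = 0.
Substituting E[q₂] and solving: E[c₂] = 17.75, so q₁ = (90 − 2·29 + 17.75)/(3/2) = 33.1667.
q₂(high-cost) = (90 − 24 − (1/2)·33.1667) = 49.4167.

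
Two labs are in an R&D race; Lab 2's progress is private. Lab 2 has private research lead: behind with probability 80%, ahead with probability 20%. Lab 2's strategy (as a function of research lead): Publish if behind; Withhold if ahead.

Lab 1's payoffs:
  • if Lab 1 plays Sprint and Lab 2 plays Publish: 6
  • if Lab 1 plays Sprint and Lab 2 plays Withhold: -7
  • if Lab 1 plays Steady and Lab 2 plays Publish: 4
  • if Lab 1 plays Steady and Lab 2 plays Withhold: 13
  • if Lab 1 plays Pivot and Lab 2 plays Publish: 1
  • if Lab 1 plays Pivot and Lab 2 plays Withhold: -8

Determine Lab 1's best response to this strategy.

Steady

E[Sprint] = 0.8·(6) + 0.2·(-7) = 3.4
E[Steady] = 0.8·(4) + 0.2·(13) = 5.8
E[Pivot] = 0.8·(1) + 0.2·(-8) = -0.8
Best response: Steady (5.8 is the largest).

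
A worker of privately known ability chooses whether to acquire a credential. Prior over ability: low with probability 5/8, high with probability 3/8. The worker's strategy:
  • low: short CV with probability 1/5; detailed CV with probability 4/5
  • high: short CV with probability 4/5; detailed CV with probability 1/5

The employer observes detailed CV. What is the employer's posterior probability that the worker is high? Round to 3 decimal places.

0.130

Apply Bayes' rule using the sender's strategy as the likelihood.
P(detailed CV) = (5/8)·(4/5) + (3/8)·(1/5) = 23/40
P(high | detailed CV) = ((3/8)·(1/5)) / (23/40) = (3/40) / (23/40) = 3/23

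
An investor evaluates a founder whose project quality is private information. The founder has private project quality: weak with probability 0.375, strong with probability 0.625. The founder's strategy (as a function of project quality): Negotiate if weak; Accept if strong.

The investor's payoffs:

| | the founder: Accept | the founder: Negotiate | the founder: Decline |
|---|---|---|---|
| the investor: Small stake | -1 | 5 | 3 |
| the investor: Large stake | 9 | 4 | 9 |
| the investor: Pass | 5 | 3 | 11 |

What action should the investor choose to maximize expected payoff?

E[Small stake] = 0.375·(5) + 0.625·(-1) = 1.25
E[Large stake] = 0.375·(4) + 0.625·(9) = 7.125
E[Pass] = 0.375·(3) + 0.625·(5) = 4.25
Best response: Large stake (7.125 is the largest).

Large stake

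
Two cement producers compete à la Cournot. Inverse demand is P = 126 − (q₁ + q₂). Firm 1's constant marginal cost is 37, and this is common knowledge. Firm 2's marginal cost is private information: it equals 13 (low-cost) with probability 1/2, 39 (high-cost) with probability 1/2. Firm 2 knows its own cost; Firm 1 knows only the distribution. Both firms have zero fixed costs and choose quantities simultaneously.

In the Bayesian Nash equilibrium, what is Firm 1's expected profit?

Each type of Firm 2 best-responds to q₁; Firm 1 best-responds to the expected q₂ over Firm 2's types.
Firm 2 with cost c maximizes (126 − (q₁+q₂) − c)·q₂, giving q₂(c) = (126 − c − q₁)/2.
E[c₂] = 1/2·13 + 1/2·39 = 26
Firm 1's FOC against E[q₂] yields q₁ = (126 − 2·37 + E[c₂])/3 = (126 − 74 + 26)/3 = 26.
E[P] = 126 − (q₁ + E[q₂]) = 63; Firm 1's expected profit = (E[P] − 37)·q₁ = (63 − 37)·26 = 676.

676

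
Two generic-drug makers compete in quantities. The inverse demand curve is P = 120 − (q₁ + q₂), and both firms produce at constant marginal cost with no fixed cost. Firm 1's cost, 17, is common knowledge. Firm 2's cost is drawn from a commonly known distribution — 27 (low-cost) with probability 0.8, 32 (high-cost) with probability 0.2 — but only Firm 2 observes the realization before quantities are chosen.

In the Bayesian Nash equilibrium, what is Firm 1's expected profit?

1444

Firm 2 with cost c maximizes (120 − (q₁+q₂) − c)·q₂, giving q₂(c) = (120 − c − q₁)/2.
E[c₂] = 0.8·27 + 0.2·32 = 28
Firm 1's FOC against E[q₂] yields q₁ = (120 − 2·17 + E[c₂])/3 = (120 − 34 + 28)/3 = 38.
E[P] = 120 − (q₁ + E[q₂]) = 55; Firm 1's expected profit = (E[P] − 17)·q₁ = (55 − 17)·38 = 1444.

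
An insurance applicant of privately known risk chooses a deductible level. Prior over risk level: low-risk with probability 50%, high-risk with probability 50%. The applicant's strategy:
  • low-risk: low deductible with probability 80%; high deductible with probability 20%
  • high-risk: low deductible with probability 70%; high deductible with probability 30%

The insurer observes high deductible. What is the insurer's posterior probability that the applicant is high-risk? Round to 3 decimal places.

0.600

Apply Bayes' rule using the sender's strategy as the likelihood.
P(high deductible) = 0.5·0.2 + 0.5·0.3 = 0.25
P(high-risk | high deductible) = (0.5·0.3) / 0.25 = 0.15 / 0.25 = 0.6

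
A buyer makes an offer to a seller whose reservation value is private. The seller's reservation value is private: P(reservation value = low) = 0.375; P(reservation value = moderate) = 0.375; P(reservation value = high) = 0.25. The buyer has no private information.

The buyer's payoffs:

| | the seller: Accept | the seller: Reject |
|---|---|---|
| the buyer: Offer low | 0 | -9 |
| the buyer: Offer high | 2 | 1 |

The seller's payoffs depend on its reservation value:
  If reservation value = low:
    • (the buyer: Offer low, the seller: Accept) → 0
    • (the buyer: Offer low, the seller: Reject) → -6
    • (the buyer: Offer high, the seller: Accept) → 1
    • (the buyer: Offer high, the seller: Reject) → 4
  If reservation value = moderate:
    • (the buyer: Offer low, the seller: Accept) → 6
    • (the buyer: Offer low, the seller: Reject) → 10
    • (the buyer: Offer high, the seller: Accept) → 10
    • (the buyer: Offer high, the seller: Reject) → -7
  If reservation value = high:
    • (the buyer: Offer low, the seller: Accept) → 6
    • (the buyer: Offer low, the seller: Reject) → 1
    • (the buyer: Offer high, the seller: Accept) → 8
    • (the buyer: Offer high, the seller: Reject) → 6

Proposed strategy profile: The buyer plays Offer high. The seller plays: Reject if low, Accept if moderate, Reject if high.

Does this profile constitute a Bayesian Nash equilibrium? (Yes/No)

No

The buyer plays Offer high: E[Offer high] = 0.375·(1) + 0.375·(2) + 0.25·(1) = 1.375; E[Offer low] = -5.625. Best-responding. ✓
The seller (reservation value low), facing Offer high: Accept gives 1, Reject gives 4. Proposed Reject is best. ✓
The seller (reservation value moderate), facing Offer high: Accept gives 10, Reject gives -7. Proposed Accept is best. ✓
The seller (reservation value high), facing Offer high: Accept gives 8, Reject gives 6. Proposed Reject is not best — profitable deviation exists. ✗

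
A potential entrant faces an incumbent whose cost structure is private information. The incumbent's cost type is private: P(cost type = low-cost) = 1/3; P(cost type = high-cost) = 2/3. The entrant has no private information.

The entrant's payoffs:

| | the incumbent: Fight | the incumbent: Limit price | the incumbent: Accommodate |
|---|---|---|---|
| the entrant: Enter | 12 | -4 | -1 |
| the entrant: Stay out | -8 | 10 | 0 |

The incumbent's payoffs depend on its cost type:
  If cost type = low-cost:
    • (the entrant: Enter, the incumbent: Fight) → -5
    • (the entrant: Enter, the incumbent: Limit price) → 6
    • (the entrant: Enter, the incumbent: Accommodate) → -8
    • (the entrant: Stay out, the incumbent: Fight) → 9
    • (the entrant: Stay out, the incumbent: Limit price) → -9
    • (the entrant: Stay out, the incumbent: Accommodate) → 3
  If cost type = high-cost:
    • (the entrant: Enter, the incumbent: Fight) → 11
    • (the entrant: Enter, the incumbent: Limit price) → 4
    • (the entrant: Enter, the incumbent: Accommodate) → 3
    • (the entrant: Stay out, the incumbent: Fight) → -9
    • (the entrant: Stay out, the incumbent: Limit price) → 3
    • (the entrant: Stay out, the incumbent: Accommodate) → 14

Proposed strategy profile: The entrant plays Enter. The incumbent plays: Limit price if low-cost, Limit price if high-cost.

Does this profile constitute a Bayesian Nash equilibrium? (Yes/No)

The entrant plays Enter: E[Enter] = 1/3·(-4) + 2/3·(-4) = -4; E[Stay out] = 10. Not best-responding. ✗
The incumbent (cost type low-cost), facing Enter: Fight gives -5, Limit price gives 6, Accommodate gives -8. Proposed Limit price is best. ✓
The incumbent (cost type high-cost), facing Enter: Fight gives 11, Limit price gives 4, Accommodate gives 3. Proposed Limit price is not best — profitable deviation exists. ✗

No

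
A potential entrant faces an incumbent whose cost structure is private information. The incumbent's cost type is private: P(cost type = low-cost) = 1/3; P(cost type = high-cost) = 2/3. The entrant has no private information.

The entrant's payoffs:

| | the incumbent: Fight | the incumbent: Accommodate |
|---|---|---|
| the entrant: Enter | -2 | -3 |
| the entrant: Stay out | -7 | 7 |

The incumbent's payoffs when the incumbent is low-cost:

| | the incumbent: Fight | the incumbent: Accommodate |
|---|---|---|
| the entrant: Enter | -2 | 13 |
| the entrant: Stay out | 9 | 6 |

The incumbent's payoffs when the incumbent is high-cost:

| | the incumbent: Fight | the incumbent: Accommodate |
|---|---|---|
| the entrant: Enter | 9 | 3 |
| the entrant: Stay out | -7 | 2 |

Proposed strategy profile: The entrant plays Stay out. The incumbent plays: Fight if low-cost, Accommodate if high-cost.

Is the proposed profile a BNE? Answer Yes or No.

The entrant plays Stay out: E[Stay out] = 1/3·(-7) + 2/3·(7) = 7/3; E[Enter] = -8/3. Best-responding. ✓
The incumbent (cost type low-cost), facing Stay out: Fight gives 9, Accommodate gives 6. Proposed Fight is best. ✓
The incumbent (cost type high-cost), facing Stay out: Fight gives -7, Accommodate gives 2. Proposed Accommodate is best. ✓

Yes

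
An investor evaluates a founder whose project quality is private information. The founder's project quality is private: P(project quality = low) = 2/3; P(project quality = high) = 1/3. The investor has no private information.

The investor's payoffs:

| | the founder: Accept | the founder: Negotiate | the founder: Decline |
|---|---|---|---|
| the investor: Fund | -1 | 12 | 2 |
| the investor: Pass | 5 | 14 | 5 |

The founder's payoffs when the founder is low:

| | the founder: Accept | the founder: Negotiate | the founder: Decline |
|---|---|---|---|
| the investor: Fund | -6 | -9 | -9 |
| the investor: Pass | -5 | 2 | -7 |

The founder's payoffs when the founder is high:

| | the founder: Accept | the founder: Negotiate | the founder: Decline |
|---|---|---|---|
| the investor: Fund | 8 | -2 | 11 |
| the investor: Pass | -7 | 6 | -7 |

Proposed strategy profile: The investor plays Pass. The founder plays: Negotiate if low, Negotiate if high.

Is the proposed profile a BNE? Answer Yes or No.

The investor plays Pass: E[Pass] = 2/3·(14) + 1/3·(14) = 14; E[Fund] = 12. Best-responding. ✓
The founder (project quality low), facing Pass: Accept gives -5, Negotiate gives 2, Decline gives -7. Proposed Negotiate is best. ✓
The founder (project quality high), facing Pass: Accept gives -7, Negotiate gives 6, Decline gives -7. Proposed Negotiate is best. ✓

Yes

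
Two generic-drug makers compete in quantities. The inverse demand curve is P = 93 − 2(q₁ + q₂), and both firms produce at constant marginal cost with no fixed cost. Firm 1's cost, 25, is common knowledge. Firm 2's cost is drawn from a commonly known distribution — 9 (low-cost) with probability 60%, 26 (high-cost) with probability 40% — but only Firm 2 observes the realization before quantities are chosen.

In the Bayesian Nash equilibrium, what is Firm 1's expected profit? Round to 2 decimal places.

192.08

Firm 2 with cost c maximizes (93 − 2(q₁+q₂) − c)·q₂, giving q₂(c) = (93 − c − 2q₁)/4.
E[c₂] = 0.6·9 + 0.4·26 = 15.8
Firm 1's FOC against E[q₂] yields q₁ = (93 − 2·25 + E[c₂])/6 = (93 − 50 + 15.8)/6 = 9.8.
E[P] = 93 − 2·(q₁ + E[q₂]) = 44.6; Firm 1's expected profit = (E[P] − 25)·q₁ = (44.6 − 25)·9.8 = 192.08.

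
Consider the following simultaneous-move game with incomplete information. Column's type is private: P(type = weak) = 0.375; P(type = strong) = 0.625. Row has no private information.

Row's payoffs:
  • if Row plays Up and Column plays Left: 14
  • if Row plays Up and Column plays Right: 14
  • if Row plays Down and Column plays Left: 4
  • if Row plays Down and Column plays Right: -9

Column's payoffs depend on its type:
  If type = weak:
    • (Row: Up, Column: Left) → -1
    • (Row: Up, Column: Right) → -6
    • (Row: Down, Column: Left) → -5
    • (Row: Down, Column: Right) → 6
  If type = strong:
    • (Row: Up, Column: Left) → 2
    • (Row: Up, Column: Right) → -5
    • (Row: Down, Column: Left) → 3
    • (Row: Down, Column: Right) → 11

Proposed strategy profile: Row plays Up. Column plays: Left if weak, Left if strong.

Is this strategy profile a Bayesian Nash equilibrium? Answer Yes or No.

Row plays Up: E[Up] = 0.375·(14) + 0.625·(14) = 14; E[Down] = 4. Best-responding. ✓
Column (type weak), facing Up: Left gives -1, Right gives -6. Proposed Left is best. ✓
Column (type strong), facing Up: Left gives 2, Right gives -5. Proposed Left is best. ✓

Yes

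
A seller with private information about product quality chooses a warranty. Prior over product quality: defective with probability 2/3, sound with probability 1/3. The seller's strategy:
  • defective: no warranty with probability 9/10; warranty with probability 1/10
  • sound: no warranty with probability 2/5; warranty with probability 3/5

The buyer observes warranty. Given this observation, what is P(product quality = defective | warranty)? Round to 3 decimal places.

0.250

P(warranty) = (2/3)·(1/10) + (1/3)·(3/5) = 4/15
P(defective | warranty) = ((2/3)·(1/10)) / (4/15) = (1/15) / (4/15) = 1/4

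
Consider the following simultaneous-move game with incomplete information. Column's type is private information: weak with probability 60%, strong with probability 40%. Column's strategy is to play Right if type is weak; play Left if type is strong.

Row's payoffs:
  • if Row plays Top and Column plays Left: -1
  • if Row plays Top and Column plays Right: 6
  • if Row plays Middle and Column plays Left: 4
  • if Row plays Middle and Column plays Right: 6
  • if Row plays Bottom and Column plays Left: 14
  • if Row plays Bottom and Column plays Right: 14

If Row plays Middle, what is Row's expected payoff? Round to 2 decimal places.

5.20

E[Middle] = 0.6·6 + 0.4·4 = 3.6 + 1.6 = 5.2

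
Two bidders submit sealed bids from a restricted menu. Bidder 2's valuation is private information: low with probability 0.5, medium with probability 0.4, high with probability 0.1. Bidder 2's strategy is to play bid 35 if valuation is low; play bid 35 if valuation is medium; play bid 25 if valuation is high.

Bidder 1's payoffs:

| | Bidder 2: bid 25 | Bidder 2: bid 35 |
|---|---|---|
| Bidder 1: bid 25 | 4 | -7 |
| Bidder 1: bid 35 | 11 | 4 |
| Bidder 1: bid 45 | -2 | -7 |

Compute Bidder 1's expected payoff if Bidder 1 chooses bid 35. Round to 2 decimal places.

4.70

E[bid 35] = 0.5·4 + 0.4·4 + 0.1·11 = 2 + 1.6 + 1.1 = 4.7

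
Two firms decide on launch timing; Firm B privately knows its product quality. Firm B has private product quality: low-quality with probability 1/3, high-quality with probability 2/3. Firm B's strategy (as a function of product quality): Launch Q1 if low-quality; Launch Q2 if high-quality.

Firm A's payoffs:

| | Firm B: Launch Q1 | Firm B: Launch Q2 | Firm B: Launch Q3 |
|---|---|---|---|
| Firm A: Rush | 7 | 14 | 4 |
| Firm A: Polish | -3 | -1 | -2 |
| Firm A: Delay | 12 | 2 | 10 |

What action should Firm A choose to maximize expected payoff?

E[Rush] = 1/3·(7) + 2/3·(14) = 35/3
E[Polish] = 1/3·(-3) + 2/3·(-1) = -5/3
E[Delay] = 1/3·(12) + 2/3·(2) = 16/3
Best response: Rush (35/3 is the largest).

Rush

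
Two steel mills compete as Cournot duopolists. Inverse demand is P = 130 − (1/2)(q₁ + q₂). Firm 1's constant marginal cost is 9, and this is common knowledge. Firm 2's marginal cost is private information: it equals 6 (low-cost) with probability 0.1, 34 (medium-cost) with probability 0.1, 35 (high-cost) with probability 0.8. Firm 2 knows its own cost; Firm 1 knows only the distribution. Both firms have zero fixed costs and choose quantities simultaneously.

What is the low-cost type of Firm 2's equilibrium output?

Type-c best response for Firm 2: q₂(c) = (130 − c) − q₁/2.
Firm 1 maximizes expected profit; its first-order condition is 130 − q₁ − (1/2)E[q₂] − 9 = 0.
Substituting E[q₂] and solving: E[c₂] = 32, so q₁ = (130 − 2·9 + 32)/(3/2) = 96.
q₂(low-cost) = (130 − 6 − (1/2)·96) = 76.

76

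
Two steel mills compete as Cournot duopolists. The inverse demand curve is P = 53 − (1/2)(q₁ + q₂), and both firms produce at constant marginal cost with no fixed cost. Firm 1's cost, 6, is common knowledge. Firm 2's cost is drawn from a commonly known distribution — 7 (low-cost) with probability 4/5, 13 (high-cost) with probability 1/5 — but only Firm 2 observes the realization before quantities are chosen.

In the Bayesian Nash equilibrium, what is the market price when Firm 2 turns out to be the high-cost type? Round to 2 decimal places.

Type-c best response for Firm 2: q₂(c) = (53 − c) − q₁/2.
Firm 1 maximizes expected profit; its first-order condition is 53 − q₁ − (1/2)E[q₂] − 6 = 0.
Substituting E[q₂] and solving: E[c₂] = 8.2, so q₁ = (53 − 2·6 + 8.2)/(3/2) = 32.8.
q₂(high-cost) = 23.6, so P = 53 − (1/2)·(32.8 + 23.6) = 24.8.

24.80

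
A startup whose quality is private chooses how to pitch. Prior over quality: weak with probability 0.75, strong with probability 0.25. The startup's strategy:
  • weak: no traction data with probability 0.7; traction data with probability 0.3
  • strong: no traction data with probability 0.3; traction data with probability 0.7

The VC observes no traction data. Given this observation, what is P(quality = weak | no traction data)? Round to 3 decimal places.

0.875

P(no traction data) = 0.75·0.7 + 0.25·0.3 = 0.6
P(weak | no traction data) = (0.75·0.7) / 0.6 = 0.525 / 0.6 = 0.875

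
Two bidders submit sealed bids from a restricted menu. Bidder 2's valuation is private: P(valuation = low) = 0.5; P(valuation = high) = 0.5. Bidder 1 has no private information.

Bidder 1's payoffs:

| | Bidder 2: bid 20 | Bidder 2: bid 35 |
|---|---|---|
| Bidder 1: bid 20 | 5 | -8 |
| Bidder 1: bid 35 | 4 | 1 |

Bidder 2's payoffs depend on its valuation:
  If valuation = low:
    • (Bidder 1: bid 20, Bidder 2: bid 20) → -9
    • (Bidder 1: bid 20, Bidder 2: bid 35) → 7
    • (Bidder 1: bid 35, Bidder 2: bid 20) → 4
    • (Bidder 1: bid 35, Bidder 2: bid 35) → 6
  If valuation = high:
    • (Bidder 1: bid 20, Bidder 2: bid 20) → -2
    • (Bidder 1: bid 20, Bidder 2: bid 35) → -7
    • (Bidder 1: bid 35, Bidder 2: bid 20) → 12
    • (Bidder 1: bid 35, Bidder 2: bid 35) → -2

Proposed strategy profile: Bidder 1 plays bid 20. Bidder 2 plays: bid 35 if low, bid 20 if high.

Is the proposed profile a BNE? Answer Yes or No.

Bidder 1 plays bid 20: E[bid 20] = 0.5·(-8) + 0.5·(5) = -1.5; E[bid 35] = 2.5. Not best-responding. ✗
Bidder 2 (valuation low), facing bid 20: bid 20 gives -9, bid 35 gives 7. Proposed bid 35 is best. ✓
Bidder 2 (valuation high), facing bid 20: bid 20 gives -2, bid 35 gives -7. Proposed bid 20 is best. ✓

No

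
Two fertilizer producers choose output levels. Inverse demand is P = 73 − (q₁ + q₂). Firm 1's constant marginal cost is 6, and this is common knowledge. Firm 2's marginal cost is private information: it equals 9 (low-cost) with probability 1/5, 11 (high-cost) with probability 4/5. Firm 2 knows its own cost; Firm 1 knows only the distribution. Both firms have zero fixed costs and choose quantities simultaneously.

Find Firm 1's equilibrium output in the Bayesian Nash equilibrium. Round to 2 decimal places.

23.87

Firm 2 with cost c maximizes (73 − (q₁+q₂) − c)·q₂, giving q₂(c) = (73 − c − q₁)/2.
E[c₂] = 1/5·9 + 4/5·11 = 10.6
Firm 1's FOC against E[q₂] yields q₁ = (73 − 2·6 + E[c₂])/3 = (73 − 12 + 10.6)/3 = 23.8667.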